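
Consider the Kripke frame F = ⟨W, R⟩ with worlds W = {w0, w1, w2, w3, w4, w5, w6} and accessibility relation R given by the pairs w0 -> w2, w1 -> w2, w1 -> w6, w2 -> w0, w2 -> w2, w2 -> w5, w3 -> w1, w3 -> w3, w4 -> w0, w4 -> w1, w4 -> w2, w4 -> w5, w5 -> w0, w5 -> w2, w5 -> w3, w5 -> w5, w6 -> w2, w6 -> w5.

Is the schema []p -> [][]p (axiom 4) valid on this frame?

No

Axiom 4 corresponds to the accessibility relation being transitive.
Transitive: no — w0 R w2 and w2 R w5, but not w0 R w5.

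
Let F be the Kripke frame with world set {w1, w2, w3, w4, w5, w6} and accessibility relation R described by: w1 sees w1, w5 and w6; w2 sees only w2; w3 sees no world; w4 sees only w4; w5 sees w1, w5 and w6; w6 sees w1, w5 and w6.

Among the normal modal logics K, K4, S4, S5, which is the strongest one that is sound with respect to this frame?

K4

Transitive (axiom 4): yes — every two-step R-path is closed by a direct edge.
Reflexive (axiom T): no — w3 is not related to itself.
Euclidean (axiom 5): yes — any two successors of a common world are R-related.
So F validates K, K4; S4 would additionally require R to be reflexive. The strongest is K4.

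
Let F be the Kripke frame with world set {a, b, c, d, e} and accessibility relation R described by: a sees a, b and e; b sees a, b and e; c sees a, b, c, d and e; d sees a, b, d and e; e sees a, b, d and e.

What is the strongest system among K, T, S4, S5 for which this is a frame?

Reflexive (axiom T): yes — every world is R-related to itself.
Transitive (axiom 4): no — a R e and e R d, but not a R d.
Euclidean (axiom 5): no — c R a and c R d, but not a R d.
So F validates K, T; S4 would additionally require R to be transitive. The strongest is T.

T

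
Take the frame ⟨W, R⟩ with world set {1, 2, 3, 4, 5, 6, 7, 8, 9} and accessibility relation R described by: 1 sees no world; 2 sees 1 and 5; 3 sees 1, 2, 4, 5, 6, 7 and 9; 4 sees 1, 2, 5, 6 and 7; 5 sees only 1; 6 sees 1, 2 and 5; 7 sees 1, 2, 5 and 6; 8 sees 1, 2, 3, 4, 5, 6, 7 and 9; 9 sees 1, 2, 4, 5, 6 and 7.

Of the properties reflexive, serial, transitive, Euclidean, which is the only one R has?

transitive

Reflexive: no — 1 is not related to itself.
Serial: no — 1 has no R-successor.
Transitive: yes — every two-step R-path is closed by a direct edge.
Euclidean: no — 2 R 1 and 2 R 5, but not 1 R 5.
Only transitive holds.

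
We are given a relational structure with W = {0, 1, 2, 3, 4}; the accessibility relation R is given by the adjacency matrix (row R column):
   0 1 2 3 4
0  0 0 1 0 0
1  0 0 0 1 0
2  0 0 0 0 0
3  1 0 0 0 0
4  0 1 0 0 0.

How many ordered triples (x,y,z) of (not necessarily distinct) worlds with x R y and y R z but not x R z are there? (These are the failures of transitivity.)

3

Enumerating: (1,3,0), (3,0,2), (4,1,3).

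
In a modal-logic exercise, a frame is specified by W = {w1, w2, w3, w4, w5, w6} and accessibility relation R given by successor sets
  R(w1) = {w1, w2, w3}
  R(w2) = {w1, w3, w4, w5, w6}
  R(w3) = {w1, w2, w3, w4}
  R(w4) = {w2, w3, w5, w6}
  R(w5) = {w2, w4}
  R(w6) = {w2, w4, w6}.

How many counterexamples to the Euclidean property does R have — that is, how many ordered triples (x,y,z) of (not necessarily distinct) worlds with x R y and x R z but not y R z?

Enumerating: (w1,w2,w2), (w2,w1,w4), (w2,w1,w5), (w2,w1,w6), (w2,w3,w5), (w2,w3,w6), (w2,w4,w1), (w2,w4,w4), (w2,w5,w1), (w2,w5,w3), (w2,w5,w5), (w2,w5,w6), … and 19 more.
Total: 31.

31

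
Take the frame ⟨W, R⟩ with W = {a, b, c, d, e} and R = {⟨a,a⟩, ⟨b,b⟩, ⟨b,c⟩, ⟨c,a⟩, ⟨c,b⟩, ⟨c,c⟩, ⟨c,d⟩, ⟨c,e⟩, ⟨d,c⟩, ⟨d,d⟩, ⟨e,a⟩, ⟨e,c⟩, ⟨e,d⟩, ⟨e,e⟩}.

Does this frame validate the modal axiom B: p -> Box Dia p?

No

By correspondence theory, B is valid on a frame iff R is symmetric.
Symmetric: no — c R a but not a R c.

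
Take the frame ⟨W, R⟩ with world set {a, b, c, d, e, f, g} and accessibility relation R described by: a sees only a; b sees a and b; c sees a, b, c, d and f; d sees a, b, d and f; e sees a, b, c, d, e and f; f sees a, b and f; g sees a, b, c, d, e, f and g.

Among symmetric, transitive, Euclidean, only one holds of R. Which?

Symmetric: no — b R a but not a R b.
Transitive: yes — every two-step R-path is closed by a direct edge.
Euclidean: no — c R a and c R b, but not a R b.
Only transitive holds.

transitive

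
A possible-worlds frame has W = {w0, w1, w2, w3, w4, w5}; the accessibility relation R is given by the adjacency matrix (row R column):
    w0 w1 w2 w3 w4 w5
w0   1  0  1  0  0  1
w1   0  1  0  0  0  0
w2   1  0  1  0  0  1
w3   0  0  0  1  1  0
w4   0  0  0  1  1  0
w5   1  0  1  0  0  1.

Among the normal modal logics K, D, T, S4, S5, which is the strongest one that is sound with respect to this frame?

Serial (axiom D): yes — every world has a successor (e.g. w0 R w0).
Reflexive (axiom T): yes — every world is R-related to itself.
Transitive (axiom 4): yes — every two-step R-path is closed by a direct edge.
Euclidean (axiom 5): yes — any two successors of a common world are R-related.
So F validates K, D, T, S4, S5. The strongest is S5.

S5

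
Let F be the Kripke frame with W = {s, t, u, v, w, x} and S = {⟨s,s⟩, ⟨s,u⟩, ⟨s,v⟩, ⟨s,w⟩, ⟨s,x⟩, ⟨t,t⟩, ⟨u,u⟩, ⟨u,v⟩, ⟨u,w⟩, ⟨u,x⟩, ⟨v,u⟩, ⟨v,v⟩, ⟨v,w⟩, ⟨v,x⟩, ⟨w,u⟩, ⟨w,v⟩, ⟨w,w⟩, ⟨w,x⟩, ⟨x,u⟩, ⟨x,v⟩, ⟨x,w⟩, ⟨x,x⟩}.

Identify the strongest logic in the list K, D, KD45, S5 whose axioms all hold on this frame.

D

Serial (axiom D): yes — every world has a successor (e.g. s S s).
Euclidean (axiom 5): no — s S u and s S s, but not u S s.
Transitive (axiom 4): yes — every two-step S-path is closed by a direct edge.
Reflexive (axiom T): yes — every world is S-related to itself.
So F validates K, D; KD45 would additionally require S to be Euclidean. The strongest is D.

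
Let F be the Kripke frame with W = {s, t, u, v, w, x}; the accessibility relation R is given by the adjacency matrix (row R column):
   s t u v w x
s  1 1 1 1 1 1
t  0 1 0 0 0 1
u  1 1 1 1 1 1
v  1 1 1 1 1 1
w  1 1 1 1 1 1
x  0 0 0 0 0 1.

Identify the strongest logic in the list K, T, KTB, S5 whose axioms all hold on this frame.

Reflexive (axiom T): yes — every world is R-related to itself.
Symmetric (axiom B): no — s R t but not t R s.
Euclidean (axiom 5): no — s R t and s R u, but not t R u.
So F validates K, T; KTB would additionally require R to be symmetric. The strongest is T.

T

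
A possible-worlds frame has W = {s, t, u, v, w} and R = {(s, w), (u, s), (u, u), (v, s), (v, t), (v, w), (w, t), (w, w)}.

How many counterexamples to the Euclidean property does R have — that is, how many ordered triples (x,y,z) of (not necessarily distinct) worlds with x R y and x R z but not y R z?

Enumerating: (u,s,s), (u,s,u), (v,s,s), (v,s,t), (v,t,s), (v,t,t), (v,t,w), (v,w,s), (w,t,t), (w,t,w).

10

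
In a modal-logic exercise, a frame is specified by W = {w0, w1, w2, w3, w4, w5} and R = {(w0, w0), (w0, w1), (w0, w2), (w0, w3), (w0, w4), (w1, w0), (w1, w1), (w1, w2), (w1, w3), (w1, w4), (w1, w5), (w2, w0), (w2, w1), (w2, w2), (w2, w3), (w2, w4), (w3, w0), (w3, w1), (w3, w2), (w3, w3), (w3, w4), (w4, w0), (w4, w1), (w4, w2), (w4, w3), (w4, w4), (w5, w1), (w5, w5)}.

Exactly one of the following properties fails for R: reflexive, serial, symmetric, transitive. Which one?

transitive

Reflexive: yes — every world is R-related to itself.
Serial: yes — every world has a successor (e.g. w0 R w0).
Symmetric: yes — every pair in R has its reverse in R.
Transitive: no — w0 R w1 and w1 R w5, but not w0 R w5.
Only transitive fails.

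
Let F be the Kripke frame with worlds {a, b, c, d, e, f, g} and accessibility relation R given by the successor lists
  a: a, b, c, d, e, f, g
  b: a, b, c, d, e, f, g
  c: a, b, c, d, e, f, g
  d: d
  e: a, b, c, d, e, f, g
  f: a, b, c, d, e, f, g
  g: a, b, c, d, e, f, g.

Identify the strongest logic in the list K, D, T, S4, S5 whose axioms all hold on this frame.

S4

Serial (axiom D): yes — every world has a successor (e.g. a R a).
Reflexive (axiom T): yes — every world is R-related to itself.
Transitive (axiom 4): yes — every two-step R-path is closed by a direct edge.
Euclidean (axiom 5): no — a R d and a R b, but not d R b.
So F validates K, D, T, S4; S5 would additionally require R to be Euclidean. The strongest is S4.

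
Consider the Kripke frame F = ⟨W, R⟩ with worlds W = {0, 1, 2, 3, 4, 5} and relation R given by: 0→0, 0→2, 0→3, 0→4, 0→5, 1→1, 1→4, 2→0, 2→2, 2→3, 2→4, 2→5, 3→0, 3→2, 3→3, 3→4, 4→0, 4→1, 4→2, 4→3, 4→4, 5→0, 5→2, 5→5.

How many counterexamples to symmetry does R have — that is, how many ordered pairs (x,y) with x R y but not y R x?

R is symmetric; there are no such tuples.

0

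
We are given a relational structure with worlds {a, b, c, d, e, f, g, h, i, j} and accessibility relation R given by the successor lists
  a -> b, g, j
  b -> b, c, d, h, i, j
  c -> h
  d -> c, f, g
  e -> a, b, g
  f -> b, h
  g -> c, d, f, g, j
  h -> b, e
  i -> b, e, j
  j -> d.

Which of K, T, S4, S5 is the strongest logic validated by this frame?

K

Reflexive (axiom T): no — a is not related to itself.
Transitive (axiom 4): no — a R b and b R c, but not a R c.
Euclidean (axiom 5): no — a R b and a R g, but not b R g.
So F validates K; T would additionally require R to be reflexive. The strongest is K.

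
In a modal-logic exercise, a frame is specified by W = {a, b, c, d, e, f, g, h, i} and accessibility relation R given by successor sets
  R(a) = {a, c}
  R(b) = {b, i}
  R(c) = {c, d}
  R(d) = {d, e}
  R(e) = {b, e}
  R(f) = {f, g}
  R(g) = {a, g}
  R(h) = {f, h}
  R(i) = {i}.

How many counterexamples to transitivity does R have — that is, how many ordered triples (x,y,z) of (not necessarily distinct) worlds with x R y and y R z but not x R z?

Enumerating: (a,c,d), (c,d,e), (d,e,b), (e,b,i), (f,g,a), (g,a,c), (h,f,g).

7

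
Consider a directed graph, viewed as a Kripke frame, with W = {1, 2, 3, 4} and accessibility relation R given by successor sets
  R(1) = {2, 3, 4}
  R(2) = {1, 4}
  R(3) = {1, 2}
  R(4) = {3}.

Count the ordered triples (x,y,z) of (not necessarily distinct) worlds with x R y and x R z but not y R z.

Enumerating: (1,2,2), (1,2,3), (1,3,3), (1,3,4), (1,4,2), (1,4,4), (2,1,1), (2,4,1), (2,4,4), (3,1,1), (3,2,2), (4,3,3).

12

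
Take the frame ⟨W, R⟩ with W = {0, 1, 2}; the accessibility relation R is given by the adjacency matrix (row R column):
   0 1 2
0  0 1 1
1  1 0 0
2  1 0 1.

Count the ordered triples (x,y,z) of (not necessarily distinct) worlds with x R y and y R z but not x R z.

5

Enumerating: (0,1,0), (0,2,0), (1,0,1), (1,0,2), (2,0,1).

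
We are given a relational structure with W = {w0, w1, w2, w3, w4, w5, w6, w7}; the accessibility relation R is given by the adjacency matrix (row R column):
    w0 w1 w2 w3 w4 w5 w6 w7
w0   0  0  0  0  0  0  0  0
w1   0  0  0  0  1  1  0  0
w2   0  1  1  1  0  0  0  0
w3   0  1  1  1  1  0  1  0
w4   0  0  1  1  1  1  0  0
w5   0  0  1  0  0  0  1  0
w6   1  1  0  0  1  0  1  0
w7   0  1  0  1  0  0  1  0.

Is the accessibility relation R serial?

No

Serial: no — w0 has no R-successor.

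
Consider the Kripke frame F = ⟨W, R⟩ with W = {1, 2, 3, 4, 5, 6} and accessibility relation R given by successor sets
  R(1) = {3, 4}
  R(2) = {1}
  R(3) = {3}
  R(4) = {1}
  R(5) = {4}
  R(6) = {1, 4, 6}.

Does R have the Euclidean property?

Euclidean: no — 1 R 3 and 1 R 4, but not 3 R 4.

No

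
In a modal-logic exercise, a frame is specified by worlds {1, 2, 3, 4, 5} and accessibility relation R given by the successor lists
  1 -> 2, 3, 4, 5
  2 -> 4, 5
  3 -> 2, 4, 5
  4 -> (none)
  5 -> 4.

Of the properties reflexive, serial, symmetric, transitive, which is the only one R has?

transitive

Reflexive: no — 1 is not related to itself.
Serial: no — 4 has no R-successor.
Symmetric: no — 1 R 2 but not 2 R 1.
Transitive: yes — every two-step R-path is closed by a direct edge.
Only transitive holds.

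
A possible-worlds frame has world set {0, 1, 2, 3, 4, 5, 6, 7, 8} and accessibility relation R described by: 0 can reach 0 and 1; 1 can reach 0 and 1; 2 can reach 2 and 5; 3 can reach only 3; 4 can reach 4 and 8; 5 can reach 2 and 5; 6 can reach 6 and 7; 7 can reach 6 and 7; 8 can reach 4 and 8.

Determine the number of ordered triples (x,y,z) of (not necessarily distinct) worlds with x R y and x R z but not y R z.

R is Euclidean; there are no such tuples.

0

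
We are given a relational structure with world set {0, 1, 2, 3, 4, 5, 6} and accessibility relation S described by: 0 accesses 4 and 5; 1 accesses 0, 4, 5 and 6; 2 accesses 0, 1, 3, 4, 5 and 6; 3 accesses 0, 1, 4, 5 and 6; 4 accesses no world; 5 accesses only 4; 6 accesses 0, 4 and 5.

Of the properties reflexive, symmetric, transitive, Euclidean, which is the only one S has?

Reflexive: no — 0 is not related to itself.
Symmetric: no — 0 S 4 but not 4 S 0.
Transitive: yes — every two-step S-path is closed by a direct edge.
Euclidean: no — 0 S 4 and 0 S 5, but not 4 S 5.
Only transitive holds.

transitive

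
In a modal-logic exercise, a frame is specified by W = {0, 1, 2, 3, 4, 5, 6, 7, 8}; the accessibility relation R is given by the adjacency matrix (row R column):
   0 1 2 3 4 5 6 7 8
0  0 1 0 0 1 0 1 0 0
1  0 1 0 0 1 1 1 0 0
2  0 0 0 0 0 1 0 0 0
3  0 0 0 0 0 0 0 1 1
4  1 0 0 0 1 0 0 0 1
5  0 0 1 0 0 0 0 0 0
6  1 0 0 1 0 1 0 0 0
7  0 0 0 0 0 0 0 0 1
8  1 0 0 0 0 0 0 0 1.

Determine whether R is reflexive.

Reflexive: no — 0 is not related to itself.

No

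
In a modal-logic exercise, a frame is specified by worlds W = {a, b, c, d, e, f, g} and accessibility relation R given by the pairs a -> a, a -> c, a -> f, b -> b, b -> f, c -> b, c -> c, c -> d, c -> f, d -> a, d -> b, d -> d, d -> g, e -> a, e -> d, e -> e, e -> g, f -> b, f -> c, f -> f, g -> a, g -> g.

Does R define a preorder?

Reflexive: yes — every world is R-related to itself.
Transitive: no — a R c and c R b, but not a R b.
So R is not a preorder.

No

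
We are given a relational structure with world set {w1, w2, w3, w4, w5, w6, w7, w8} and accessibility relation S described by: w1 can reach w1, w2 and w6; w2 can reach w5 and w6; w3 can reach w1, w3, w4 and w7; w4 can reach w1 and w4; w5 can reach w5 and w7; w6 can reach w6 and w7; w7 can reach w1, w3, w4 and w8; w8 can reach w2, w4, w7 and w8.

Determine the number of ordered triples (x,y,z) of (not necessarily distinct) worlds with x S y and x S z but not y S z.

34

Enumerating: (w1,w2,w1), (w1,w2,w2), (w1,w6,w1), (w1,w6,w2), (w2,w5,w6), (w2,w6,w5), (w3,w1,w3), (w3,w1,w4), (w3,w1,w7), (w3,w4,w3), (w3,w4,w7), (w3,w7,w7), … and 22 more.
Total: 34.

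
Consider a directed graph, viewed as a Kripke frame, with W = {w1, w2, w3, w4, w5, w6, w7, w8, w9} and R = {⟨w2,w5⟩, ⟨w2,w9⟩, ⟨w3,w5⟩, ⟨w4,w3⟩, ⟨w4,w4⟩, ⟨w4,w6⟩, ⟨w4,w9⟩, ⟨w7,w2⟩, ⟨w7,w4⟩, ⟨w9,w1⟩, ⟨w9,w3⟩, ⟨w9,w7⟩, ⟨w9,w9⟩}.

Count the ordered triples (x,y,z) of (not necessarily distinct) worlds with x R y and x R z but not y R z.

Enumerating: (w2,w5,w5), (w2,w5,w9), (w2,w9,w5), (w3,w5,w5), (w4,w3,w3), (w4,w3,w4), (w4,w3,w6), (w4,w3,w9), (w4,w6,w3), (w4,w6,w4), (w4,w6,w6), (w4,w6,w9), … and 17 more.
Total: 29.

29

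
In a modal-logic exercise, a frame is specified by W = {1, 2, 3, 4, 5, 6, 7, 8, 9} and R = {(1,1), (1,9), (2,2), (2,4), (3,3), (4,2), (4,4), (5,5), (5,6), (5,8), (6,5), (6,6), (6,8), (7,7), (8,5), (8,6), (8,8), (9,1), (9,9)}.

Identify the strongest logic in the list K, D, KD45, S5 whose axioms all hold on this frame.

Serial (axiom D): yes — every world has a successor (e.g. 1 R 1).
Euclidean (axiom 5): yes — any two successors of a common world are R-related.
Transitive (axiom 4): yes — every two-step R-path is closed by a direct edge.
Reflexive (axiom T): yes — every world is R-related to itself.
So F validates K, D, KD45, S5. The strongest is S5.

S5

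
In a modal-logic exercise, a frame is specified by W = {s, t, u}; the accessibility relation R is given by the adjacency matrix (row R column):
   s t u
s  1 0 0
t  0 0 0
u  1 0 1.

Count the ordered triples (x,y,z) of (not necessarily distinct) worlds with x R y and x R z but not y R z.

Enumerating: (u,s,u).

1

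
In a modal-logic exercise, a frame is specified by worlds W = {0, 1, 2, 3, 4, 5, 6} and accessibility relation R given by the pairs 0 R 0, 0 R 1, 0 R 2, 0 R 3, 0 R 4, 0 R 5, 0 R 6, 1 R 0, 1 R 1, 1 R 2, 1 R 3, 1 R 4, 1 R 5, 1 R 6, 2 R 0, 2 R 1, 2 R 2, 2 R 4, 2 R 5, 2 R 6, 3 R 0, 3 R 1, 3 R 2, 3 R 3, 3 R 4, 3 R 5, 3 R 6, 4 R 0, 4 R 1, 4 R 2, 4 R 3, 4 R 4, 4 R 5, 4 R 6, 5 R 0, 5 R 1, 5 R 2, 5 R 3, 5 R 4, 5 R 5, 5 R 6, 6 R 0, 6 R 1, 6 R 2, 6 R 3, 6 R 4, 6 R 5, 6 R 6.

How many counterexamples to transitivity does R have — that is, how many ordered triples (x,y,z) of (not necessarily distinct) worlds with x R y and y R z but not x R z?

Enumerating: (2,0,3), (2,1,3), (2,4,3), (2,5,3), (2,6,3).

5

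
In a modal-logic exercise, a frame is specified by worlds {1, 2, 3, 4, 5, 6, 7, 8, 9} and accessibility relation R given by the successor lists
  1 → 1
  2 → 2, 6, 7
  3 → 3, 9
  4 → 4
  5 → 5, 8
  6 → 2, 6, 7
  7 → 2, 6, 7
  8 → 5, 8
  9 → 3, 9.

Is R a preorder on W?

Yes

Reflexive: yes — every world is R-related to itself.
Transitive: yes — every two-step R-path is closed by a direct edge.
So R is a preorder.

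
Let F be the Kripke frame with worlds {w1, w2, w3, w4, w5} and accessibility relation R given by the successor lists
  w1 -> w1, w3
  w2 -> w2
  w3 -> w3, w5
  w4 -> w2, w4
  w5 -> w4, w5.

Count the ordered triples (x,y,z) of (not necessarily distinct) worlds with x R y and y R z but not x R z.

3

Enumerating: (w1,w3,w5), (w3,w5,w4), (w5,w4,w2).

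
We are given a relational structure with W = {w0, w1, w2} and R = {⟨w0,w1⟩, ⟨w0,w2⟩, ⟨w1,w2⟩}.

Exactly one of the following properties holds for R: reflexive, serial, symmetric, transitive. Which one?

transitive

Reflexive: no — w0 is not related to itself.
Serial: no — w2 has no R-successor.
Symmetric: no — w0 R w1 but not w1 R w0.
Transitive: yes — every two-step R-path is closed by a direct edge.
Only transitive holds.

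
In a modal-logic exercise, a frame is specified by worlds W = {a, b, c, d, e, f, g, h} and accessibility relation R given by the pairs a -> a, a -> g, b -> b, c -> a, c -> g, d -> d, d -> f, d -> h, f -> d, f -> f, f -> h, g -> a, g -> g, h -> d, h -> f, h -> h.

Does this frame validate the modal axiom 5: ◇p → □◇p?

By correspondence theory, 5 is valid on a frame iff R is Euclidean.
Euclidean: yes — any two successors of a common world are R-related.

Yes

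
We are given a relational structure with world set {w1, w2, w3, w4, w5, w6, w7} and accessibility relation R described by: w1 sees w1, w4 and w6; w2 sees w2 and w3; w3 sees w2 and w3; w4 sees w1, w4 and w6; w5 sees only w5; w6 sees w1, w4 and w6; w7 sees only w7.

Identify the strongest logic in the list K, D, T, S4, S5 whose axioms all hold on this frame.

S5

Serial (axiom D): yes — every world has a successor (e.g. w1 R w1).
Reflexive (axiom T): yes — every world is R-related to itself.
Transitive (axiom 4): yes — every two-step R-path is closed by a direct edge.
Euclidean (axiom 5): yes — any two successors of a common world are R-related.
So F validates K, D, T, S4, S5. The strongest is S5.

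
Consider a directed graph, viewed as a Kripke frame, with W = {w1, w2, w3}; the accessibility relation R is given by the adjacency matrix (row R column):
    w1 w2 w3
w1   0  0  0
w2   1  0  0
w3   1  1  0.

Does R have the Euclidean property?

Euclidean: no — w3 R w1 and w3 R w2, but not w1 R w2.

No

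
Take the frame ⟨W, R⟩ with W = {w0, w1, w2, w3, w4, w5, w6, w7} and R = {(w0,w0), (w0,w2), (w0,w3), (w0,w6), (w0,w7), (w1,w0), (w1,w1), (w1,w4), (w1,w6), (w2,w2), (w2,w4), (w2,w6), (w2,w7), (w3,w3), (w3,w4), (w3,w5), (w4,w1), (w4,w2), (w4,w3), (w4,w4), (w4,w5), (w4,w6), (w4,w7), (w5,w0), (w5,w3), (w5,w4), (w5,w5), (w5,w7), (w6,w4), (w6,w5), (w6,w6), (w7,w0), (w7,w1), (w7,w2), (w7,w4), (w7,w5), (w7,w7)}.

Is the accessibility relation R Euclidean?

Euclidean: no — w0 R w2 and w0 R w3, but not w2 R w3.

No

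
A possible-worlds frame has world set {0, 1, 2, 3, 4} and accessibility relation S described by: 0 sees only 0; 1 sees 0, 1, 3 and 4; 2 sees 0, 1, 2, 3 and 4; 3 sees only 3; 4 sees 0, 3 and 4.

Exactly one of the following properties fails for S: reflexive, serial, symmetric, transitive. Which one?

symmetric

Reflexive: yes — every world is S-related to itself.
Serial: yes — every world has a successor (e.g. 0 S 0).
Symmetric: no — 1 S 0 but not 0 S 1.
Transitive: yes — every two-step S-path is closed by a direct edge.
Only symmetric fails.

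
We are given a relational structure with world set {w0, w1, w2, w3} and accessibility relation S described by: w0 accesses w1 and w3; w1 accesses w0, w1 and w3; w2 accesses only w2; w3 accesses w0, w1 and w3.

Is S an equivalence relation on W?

Reflexive: no — w0 is not related to itself.
Symmetric: yes — every pair in S has its reverse in S.
Transitive: no — w0 S w1 and w1 S w0, but not w0 S w0.
So S is not an equivalence relation.

No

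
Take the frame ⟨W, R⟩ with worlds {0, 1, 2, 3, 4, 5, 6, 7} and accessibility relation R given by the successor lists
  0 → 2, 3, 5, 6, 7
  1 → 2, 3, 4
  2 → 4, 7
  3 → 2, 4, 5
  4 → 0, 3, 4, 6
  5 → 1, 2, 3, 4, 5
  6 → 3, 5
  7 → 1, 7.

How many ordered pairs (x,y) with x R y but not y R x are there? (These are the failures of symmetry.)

Enumerating: (0,2), (0,3), (0,5), (0,6), (0,7), (1,2), (1,3), (1,4), (2,4), (2,7), (3,2), (4,0), … and 7 more.
Total: 19.

19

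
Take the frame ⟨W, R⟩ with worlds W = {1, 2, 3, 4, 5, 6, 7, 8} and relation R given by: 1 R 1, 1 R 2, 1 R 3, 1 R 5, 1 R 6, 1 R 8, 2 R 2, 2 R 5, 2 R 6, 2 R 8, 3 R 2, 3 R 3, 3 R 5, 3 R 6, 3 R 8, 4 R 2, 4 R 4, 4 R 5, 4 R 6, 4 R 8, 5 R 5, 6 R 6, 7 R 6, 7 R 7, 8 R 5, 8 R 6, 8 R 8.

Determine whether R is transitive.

Transitive: yes — every two-step R-path is closed by a direct edge.

Yes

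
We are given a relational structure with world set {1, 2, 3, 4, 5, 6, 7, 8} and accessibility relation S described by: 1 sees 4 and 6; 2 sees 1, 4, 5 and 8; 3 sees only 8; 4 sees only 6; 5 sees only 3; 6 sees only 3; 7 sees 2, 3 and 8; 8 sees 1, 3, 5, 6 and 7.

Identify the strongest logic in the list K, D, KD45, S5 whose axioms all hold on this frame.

Serial (axiom D): yes — every world has a successor (e.g. 1 S 4).
Euclidean (axiom 5): no — 1 S 6 and 1 S 4, but not 6 S 4.
Transitive (axiom 4): no — 1 S 6 and 6 S 3, but not 1 S 3.
Reflexive (axiom T): no — 1 is not related to itself.
So F validates K, D; KD45 would additionally require S to be Euclidean and transitive. The strongest is D.

D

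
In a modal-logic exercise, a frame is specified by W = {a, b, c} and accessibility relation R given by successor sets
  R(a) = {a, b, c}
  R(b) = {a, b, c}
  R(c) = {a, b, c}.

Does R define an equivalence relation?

Reflexive: yes — every world is R-related to itself.
Symmetric: yes — every pair in R has its reverse in R.
Transitive: yes — every two-step R-path is closed by a direct edge.
So R is an equivalence relation.

Yes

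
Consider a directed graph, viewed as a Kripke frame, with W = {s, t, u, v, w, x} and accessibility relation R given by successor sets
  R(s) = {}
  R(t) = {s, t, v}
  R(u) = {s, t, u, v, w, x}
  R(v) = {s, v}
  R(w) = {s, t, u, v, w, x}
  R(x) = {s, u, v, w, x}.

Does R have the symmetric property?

Symmetric: no — t R s but not s R t.

No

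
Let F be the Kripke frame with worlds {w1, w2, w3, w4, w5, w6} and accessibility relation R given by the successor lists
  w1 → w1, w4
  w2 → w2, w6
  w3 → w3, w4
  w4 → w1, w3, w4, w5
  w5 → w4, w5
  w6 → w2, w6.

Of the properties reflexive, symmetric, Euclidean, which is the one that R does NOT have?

Reflexive: yes — every world is R-related to itself.
Symmetric: yes — every pair in R has its reverse in R.
Euclidean: no — w4 R w1 and w4 R w3, but not w1 R w3.
Only Euclidean fails.

Euclidean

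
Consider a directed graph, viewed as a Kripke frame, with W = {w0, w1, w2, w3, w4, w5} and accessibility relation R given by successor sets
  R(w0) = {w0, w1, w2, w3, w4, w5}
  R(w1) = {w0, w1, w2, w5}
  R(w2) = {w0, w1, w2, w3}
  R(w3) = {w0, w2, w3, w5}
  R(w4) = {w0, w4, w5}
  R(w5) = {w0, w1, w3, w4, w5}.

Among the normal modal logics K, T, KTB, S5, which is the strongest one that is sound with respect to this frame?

KTB

Reflexive (axiom T): yes — every world is R-related to itself.
Symmetric (axiom B): yes — every pair in R has its reverse in R.
Euclidean (axiom 5): no — w0 R w1 and w0 R w3, but not w1 R w3.
So F validates K, T, KTB; S5 would additionally require R to be Euclidean. The strongest is KTB.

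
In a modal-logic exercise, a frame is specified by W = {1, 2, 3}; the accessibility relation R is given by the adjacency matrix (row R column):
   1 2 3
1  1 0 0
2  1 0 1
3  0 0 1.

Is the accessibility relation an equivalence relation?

Reflexive: no — 2 is not related to itself.
Symmetric: no — 2 R 1 but not 1 R 2.
Transitive: yes — every two-step R-path is closed by a direct edge.
So R is not an equivalence relation.

No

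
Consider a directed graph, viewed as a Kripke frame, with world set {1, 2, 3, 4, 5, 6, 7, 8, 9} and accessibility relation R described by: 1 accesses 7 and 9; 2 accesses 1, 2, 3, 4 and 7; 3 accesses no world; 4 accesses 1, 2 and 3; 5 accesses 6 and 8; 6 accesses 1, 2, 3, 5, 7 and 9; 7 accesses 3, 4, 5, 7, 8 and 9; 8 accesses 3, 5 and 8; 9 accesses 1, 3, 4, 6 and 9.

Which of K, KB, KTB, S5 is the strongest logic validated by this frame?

Symmetric (axiom B): no — 1 R 7 but not 7 R 1.
Reflexive (axiom T): no — 1 is not related to itself.
Euclidean (axiom 5): no — 1 R 9 and 1 R 7, but not 9 R 7.
So F validates K; KB would additionally require R to be symmetric. The strongest is K.

K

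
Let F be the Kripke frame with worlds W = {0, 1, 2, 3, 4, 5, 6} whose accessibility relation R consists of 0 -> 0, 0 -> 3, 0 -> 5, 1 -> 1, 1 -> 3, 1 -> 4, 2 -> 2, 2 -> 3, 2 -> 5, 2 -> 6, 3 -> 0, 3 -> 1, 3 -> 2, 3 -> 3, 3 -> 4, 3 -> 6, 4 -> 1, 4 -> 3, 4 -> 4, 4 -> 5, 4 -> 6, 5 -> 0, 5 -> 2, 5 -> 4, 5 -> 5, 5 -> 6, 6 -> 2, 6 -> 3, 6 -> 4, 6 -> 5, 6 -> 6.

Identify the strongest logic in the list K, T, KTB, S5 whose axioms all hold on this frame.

Reflexive (axiom T): yes — every world is R-related to itself.
Symmetric (axiom B): yes — every pair in R has its reverse in R.
Euclidean (axiom 5): no — 0 R 3 and 0 R 5, but not 3 R 5.
So F validates K, T, KTB; S5 would additionally require R to be Euclidean. The strongest is KTB.

KTB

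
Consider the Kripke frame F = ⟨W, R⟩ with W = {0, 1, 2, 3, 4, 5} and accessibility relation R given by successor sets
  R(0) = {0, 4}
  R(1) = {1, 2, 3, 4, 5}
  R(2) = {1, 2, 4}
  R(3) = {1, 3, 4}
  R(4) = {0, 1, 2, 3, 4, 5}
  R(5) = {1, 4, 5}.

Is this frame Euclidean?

Euclidean: no — 1 R 2 and 1 R 3, but not 2 R 3.

No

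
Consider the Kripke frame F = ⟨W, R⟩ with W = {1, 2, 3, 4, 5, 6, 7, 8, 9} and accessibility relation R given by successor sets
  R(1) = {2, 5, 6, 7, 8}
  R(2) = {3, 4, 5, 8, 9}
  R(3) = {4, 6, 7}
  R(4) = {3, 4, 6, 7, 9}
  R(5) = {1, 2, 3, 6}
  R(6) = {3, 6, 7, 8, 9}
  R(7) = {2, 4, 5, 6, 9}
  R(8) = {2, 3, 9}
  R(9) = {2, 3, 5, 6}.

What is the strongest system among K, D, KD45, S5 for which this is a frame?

D

Serial (axiom D): yes — every world has a successor (e.g. 1 R 2).
Euclidean (axiom 5): no — 1 R 2 and 1 R 6, but not 2 R 6.
Transitive (axiom 4): no — 1 R 2 and 2 R 3, but not 1 R 3.
Reflexive (axiom T): no — 1 is not related to itself.
So F validates K, D; KD45 would additionally require R to be Euclidean and transitive. The strongest is D.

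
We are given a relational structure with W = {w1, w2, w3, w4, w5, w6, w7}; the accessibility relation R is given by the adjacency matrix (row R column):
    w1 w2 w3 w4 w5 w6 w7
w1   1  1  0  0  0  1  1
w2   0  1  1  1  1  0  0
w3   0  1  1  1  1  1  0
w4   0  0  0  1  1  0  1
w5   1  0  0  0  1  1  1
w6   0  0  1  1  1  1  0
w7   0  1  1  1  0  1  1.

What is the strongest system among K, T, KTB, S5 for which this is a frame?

Reflexive (axiom T): yes — every world is R-related to itself.
Symmetric (axiom B): no — w1 R w2 but not w2 R w1.
Euclidean (axiom 5): no — w1 R w2 and w1 R w6, but not w2 R w6.
So F validates K, T; KTB would additionally require R to be symmetric. The strongest is T.

T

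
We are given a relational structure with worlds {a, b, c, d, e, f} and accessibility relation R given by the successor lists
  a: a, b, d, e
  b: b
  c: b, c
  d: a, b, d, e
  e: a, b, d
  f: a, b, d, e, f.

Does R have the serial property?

Yes

Serial: yes — every world has a successor (e.g. a R a).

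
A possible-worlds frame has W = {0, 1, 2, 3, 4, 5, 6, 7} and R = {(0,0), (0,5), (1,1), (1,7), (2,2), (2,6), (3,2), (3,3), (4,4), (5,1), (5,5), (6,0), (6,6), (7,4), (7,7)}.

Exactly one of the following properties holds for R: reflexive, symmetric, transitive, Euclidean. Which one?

reflexive

Reflexive: yes — every world is R-related to itself.
Symmetric: no — 0 R 5 but not 5 R 0.
Transitive: no — 0 R 5 and 5 R 1, but not 0 R 1.
Euclidean: no — 0 R 5 and 0 R 0, but not 5 R 0.
Only reflexive holds.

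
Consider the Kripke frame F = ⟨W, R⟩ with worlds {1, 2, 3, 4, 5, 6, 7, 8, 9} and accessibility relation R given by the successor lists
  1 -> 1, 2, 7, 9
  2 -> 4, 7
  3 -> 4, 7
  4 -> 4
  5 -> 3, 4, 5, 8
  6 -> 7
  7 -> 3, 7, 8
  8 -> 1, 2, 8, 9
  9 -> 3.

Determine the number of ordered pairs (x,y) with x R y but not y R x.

15

Enumerating: (1,2), (1,7), (1,9), (2,4), (2,7), (3,4), (5,3), (5,4), (5,8), (6,7), (7,8), (8,1), (8,2), (8,9), (9,3).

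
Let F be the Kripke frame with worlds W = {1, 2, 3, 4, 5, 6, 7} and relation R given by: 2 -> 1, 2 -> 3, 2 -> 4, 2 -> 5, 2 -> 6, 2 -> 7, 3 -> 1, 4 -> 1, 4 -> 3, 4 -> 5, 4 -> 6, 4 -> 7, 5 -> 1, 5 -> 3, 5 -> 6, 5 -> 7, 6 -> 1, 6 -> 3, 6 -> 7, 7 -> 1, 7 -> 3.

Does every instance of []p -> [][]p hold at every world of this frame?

Yes

Axiom 4 corresponds to the accessibility relation being transitive.
Transitive: yes — every two-step R-path is closed by a direct edge.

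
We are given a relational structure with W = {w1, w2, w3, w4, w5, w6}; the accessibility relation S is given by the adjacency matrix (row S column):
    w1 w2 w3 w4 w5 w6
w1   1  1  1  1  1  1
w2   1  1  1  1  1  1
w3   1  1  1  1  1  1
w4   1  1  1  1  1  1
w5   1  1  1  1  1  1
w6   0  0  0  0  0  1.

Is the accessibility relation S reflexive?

Yes

Reflexive: yes — every world is S-related to itself.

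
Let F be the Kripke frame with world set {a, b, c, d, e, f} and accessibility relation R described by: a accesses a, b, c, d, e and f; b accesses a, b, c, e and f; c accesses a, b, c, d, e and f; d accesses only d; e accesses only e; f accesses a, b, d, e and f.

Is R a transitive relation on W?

Transitive: no — b R a and a R d, but not b R d.

No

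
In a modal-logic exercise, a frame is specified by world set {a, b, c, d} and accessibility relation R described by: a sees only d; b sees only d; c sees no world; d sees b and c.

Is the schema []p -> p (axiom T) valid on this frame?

No

By correspondence theory, T is valid on a frame iff R is reflexive.
Reflexive: no — a is not related to itself.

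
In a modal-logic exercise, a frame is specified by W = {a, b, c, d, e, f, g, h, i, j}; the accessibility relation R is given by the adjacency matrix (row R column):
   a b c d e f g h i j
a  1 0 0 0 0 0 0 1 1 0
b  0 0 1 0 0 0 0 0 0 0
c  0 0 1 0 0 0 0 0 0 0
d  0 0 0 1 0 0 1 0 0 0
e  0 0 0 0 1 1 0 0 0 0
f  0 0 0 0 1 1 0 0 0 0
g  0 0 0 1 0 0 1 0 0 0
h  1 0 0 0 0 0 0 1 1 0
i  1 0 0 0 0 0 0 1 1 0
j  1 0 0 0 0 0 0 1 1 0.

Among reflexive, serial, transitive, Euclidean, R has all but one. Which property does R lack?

Reflexive: no — b is not related to itself.
Serial: yes — every world has a successor (e.g. a R a).
Transitive: yes — every two-step R-path is closed by a direct edge.
Euclidean: yes — any two successors of a common world are R-related.
Only reflexive fails.

reflexive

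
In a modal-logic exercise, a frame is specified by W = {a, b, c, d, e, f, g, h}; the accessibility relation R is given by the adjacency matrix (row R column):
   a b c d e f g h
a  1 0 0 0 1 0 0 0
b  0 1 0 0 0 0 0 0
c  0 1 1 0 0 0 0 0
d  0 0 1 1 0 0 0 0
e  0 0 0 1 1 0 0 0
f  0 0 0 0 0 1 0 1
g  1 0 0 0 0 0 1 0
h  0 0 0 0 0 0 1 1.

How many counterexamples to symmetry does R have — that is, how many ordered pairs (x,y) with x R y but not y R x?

7

Enumerating: (a,e), (c,b), (d,c), (e,d), (f,h), (g,a), (h,g).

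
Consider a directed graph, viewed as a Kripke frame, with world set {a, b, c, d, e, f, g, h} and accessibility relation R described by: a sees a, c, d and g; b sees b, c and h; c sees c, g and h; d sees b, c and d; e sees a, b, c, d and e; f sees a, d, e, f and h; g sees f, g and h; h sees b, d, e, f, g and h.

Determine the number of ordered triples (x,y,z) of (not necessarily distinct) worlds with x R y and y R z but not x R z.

Enumerating: (a,c,h), (a,d,b), (a,g,f), (a,g,h), (b,c,g), (b,h,d), (b,h,e), (b,h,f), (b,h,g), (c,g,f), (c,h,b), (c,h,d), … and 28 more.
Total: 40.

40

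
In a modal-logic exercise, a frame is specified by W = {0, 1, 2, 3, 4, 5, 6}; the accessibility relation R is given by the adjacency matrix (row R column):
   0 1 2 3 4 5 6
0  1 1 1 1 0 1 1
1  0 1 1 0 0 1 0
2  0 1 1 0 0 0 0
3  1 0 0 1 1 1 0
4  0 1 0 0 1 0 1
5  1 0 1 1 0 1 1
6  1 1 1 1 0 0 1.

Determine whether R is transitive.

Transitive: no — 0 R 3 and 3 R 4, but not 0 R 4.

No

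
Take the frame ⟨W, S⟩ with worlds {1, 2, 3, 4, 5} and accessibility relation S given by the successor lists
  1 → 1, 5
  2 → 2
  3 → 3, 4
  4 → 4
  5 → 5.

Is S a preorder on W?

Yes

Reflexive: yes — every world is S-related to itself.
Transitive: yes — every two-step S-path is closed by a direct edge.
So S is a preorder.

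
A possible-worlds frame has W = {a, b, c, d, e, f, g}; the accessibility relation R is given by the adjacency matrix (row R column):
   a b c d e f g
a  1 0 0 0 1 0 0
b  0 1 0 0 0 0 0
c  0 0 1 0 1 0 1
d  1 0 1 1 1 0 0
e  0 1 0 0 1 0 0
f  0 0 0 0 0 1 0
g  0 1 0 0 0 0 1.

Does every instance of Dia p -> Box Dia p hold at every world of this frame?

No

The schema 5 characterises exactly the Euclidean frames.
Euclidean: no — c R e and c R g, but not e R g.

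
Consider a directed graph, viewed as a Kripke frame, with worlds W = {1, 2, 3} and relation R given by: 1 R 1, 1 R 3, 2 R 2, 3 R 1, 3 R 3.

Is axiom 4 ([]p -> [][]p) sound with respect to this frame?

Yes

The schema 4 characterises exactly the transitive frames.
Transitive: yes — every two-step R-path is closed by a direct edge.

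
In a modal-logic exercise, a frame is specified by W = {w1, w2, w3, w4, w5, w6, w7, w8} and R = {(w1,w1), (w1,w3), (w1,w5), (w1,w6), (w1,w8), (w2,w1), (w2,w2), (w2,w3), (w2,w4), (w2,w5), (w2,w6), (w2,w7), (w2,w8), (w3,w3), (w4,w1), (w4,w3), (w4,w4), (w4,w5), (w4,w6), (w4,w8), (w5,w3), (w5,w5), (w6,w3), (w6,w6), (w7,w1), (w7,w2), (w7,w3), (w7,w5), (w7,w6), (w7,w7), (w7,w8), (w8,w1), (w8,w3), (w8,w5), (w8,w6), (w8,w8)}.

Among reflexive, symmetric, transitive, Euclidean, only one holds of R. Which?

reflexive

Reflexive: yes — every world is R-related to itself.
Symmetric: no — w1 R w3 but not w3 R w1.
Transitive: no — w7 R w2 and w2 R w4, but not w7 R w4.
Euclidean: no — w1 R w3 and w1 R w5, but not w3 R w5.
Only reflexive holds.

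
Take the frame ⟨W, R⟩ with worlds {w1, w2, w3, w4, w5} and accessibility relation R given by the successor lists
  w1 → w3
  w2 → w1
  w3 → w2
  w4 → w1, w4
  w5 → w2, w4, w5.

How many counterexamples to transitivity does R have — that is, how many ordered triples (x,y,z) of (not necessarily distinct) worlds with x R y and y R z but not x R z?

Enumerating: (w1,w3,w2), (w2,w1,w3), (w3,w2,w1), (w4,w1,w3), (w5,w2,w1), (w5,w4,w1).

6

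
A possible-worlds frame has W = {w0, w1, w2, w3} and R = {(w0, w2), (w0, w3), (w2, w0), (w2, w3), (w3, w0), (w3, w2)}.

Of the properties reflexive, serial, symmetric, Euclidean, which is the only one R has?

symmetric

Reflexive: no — w0 is not related to itself.
Serial: no — w1 has no R-successor.
Symmetric: yes — every pair in R has its reverse in R.
Euclidean: no — w0 R w2 and w0 R w2, but not w2 R w2.
Only symmetric holds.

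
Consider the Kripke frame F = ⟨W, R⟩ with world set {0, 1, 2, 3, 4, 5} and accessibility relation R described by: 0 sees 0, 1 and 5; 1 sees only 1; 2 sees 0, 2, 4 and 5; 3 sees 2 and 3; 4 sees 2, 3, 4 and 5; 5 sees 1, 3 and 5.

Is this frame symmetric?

No

Symmetric: no — 0 R 1 but not 1 R 0.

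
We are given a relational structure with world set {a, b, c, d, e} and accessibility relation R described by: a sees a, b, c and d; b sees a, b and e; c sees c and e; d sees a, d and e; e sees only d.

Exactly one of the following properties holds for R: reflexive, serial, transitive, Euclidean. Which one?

serial

Reflexive: no — e is not related to itself.
Serial: yes — every world has a successor (e.g. a R a).
Transitive: no — a R b and b R e, but not a R e.
Euclidean: no — a R b and a R c, but not b R c.
Only serial holds.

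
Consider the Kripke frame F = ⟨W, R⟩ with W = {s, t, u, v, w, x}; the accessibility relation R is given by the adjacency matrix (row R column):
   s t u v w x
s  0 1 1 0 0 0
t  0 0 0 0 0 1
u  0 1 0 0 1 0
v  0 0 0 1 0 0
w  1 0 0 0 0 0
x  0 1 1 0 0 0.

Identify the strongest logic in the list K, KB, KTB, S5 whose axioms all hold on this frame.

K

Symmetric (axiom B): no — s R t but not t R s.
Reflexive (axiom T): no — s is not related to itself.
Euclidean (axiom 5): no — s R t and s R u, but not t R u.
So F validates K; KB would additionally require R to be symmetric. The strongest is K.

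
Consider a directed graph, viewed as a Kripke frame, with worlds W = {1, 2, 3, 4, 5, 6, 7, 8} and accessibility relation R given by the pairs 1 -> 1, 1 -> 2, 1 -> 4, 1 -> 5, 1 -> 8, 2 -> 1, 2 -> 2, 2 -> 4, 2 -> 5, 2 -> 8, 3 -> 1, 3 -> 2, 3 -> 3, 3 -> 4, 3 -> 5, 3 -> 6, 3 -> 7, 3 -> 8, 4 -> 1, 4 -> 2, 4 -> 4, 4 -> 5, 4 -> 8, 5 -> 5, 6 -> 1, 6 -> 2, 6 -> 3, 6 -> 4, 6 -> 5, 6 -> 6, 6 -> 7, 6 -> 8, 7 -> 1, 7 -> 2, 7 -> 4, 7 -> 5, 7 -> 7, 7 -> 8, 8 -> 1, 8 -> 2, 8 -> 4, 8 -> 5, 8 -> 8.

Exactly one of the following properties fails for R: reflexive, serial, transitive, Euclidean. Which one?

Reflexive: yes — every world is R-related to itself.
Serial: yes — every world has a successor (e.g. 1 R 1).
Transitive: yes — every two-step R-path is closed by a direct edge.
Euclidean: no — 1 R 5 and 1 R 2, but not 5 R 2.
Only Euclidean fails.

Euclidean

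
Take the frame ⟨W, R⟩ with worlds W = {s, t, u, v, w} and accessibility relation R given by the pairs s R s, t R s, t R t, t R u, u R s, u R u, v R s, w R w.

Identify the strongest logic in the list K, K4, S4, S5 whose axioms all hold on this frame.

Transitive (axiom 4): yes — every two-step R-path is closed by a direct edge.
Reflexive (axiom T): no — v is not related to itself.
Euclidean (axiom 5): no — t R s and t R u, but not s R u.
So F validates K, K4; S4 would additionally require R to be reflexive. The strongest is K4.

K4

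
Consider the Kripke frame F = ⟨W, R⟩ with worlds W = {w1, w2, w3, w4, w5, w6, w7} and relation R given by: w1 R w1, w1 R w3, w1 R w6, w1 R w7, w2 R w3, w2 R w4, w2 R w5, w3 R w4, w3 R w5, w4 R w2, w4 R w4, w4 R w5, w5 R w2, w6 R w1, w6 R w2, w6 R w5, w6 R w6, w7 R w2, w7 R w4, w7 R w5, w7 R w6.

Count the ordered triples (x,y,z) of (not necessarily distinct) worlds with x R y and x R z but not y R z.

35

Enumerating: (w1,w3,w1), (w1,w3,w3), (w1,w3,w6), (w1,w3,w7), (w1,w6,w3), (w1,w6,w7), (w1,w7,w1), (w1,w7,w3), (w1,w7,w7), (w2,w3,w3), (w2,w4,w3), (w2,w5,w3), … and 23 more.
Total: 35.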